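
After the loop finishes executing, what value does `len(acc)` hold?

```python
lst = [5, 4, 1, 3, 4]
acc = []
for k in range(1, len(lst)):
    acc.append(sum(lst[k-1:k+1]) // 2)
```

Let's trace through this code step by step.

Initialize: lst = [5, 4, 1, 3, 4]
Initialize: acc = []
Entering loop: for k in range(1, len(lst)):
After iteration 1: k = 1, acc = [4]
After iteration 2: k = 2, acc = [4, 2]
After iteration 3: k = 3, acc = [4, 2, 2]
After iteration 4: k = 4, acc = [4, 2, 2, 3]
Loop ends.
len(acc) = 4

Final answer: 4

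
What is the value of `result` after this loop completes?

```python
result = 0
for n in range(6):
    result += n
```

Let's trace through this code step by step.

Initialize: result = 0
Entering loop: for n in range(6):
After iteration 1: n = 0, result = 0
After iteration 2: n = 1, result = 1
After iteration 3: n = 2, result = 3
After iteration 4: n = 3, result = 6
After iteration 5: n = 4, result = 10
After iteration 6: n = 5, result = 15
Loop ends.

Final answer: 15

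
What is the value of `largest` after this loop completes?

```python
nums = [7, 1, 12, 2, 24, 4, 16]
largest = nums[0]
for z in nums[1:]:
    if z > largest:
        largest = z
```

Let's trace through this code step by step.

Initialize: nums = [7, 1, 12, 2, 24, 4, 16]
Initialize: largest = 7
Entering loop: for z in nums[1:]:
After iteration 1: z = 1, largest = 7
After iteration 2: z = 12, largest = 12
After iteration 3: z = 2, largest = 12
After iteration 4: z = 24, largest = 24
After iteration 5: z = 4, largest = 24
After iteration 6: z = 16, largest = 24
Loop ends.

Final answer: 24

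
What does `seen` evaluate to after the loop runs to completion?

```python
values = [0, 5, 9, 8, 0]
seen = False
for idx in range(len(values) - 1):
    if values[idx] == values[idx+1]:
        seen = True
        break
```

Let's trace through this code step by step.

Initialize: values = [0, 5, 9, 8, 0]
Initialize: seen = False
Entering loop: for idx in range(len(values) - 1):
After iteration 1: idx = 0, seen = False
After iteration 2: idx = 1, seen = False
After iteration 3: idx = 2, seen = False
After iteration 4: idx = 3, seen = False
Loop ends.

Final answer: False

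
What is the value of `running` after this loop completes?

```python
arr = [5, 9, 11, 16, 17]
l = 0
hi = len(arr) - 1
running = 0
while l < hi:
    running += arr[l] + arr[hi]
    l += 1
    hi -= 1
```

Let's trace through this code step by step.

Initialize: arr = [5, 9, 11, 16, 17]
Initialize: l = 0
Initialize: hi = 4
Initialize: running = 0
Entering loop: while l < hi:
After iteration 1: l = 1, hi = 3, running = 22
After iteration 2: l = 2, hi = 2, running = 47
Loop ends.

Final answer: 47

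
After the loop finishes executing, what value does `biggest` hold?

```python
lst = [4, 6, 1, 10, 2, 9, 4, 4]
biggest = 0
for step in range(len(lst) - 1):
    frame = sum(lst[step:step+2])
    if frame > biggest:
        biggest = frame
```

Let's trace through this code step by step.

Initialize: lst = [4, 6, 1, 10, 2, 9, 4, 4]
Initialize: biggest = 0
Entering loop: for step in range(len(lst) - 1):
After iteration 1: step = 0, biggest = 10, frame = 10
After iteration 2: step = 1, biggest = 10, frame = 7
After iteration 3: step = 2, biggest = 11, frame = 11
After iteration 4: step = 3, biggest = 12, frame = 12
After iteration 5: step = 4, biggest = 12, frame = 11
After iteration 6: step = 5, biggest = 13, frame = 13
After iteration 7: step = 6, biggest = 13, frame = 8
Loop ends.

Final answer: 13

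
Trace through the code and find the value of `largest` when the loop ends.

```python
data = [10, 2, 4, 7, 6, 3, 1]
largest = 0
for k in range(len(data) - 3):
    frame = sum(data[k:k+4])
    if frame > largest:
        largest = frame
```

Let's trace through this code step by step.

Initialize: data = [10, 2, 4, 7, 6, 3, 1]
Initialize: largest = 0
Entering loop: for k in range(len(data) - 3):
After iteration 1: k = 0, largest = 23, frame = 23
After iteration 2: k = 1, largest = 23, frame = 19
After iteration 3: k = 2, largest = 23, frame = 20
After iteration 4: k = 3, largest = 23, frame = 17
Loop ends.

Final answer: 23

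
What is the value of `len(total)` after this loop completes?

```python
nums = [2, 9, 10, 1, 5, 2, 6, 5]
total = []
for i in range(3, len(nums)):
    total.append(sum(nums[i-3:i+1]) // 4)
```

Let's trace through this code step by step.

Initialize: nums = [2, 9, 10, 1, 5, 2, 6, 5]
Initialize: total = []
Entering loop: for i in range(3, len(nums)):
After iteration 1: i = 3, total = [5]
After iteration 2: i = 4, total = [5, 6]
After iteration 3: i = 5, total = [5, 6, 4]
After iteration 4: i = 6, total = [5, 6, 4, 3]
After iteration 5: i = 7, total = [5, 6, 4, 3, 4]
Loop ends.
len(total) = 5

Final answer: 5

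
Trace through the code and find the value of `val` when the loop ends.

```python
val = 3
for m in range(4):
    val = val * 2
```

Let's trace through this code step by step.

Initialize: val = 3
Entering loop: for m in range(4):
After iteration 1: m = 0, val = 6
After iteration 2: m = 1, val = 12
After iteration 3: m = 2, val = 24
After iteration 4: m = 3, val = 48
Loop ends.

Final answer: 48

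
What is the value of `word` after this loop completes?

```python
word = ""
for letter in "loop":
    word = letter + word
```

Let's trace through this code step by step.

Initialize: word = ''
Entering loop: for letter in "loop":
After iteration 1: letter = 'l', word = 'l'
After iteration 2: letter = 'o', word = 'ol'
After iteration 3: letter = 'o', word = 'ool'
After iteration 4: letter = 'p', word = 'pool'
Loop ends.

Final answer: 'pool'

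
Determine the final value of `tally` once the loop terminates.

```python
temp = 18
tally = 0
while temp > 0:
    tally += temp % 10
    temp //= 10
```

Let's trace through this code step by step.

Initialize: temp = 18
Initialize: tally = 0
Entering loop: while temp > 0:
After iteration 1: temp = 1, tally = 8
After iteration 2: temp = 0, tally = 9
Loop ends.

Final answer: 9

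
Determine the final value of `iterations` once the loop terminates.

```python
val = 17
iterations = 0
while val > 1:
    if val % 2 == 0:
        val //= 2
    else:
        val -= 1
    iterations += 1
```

Let's trace through this code step by step.

Initialize: val = 17
Initialize: iterations = 0
Entering loop: while val > 1:
After iteration 1: val = 16, iterations = 1
After iteration 2: val = 8, iterations = 2
After iteration 3: val = 4, iterations = 3
After iteration 4: val = 2, iterations = 4
After iteration 5: val = 1, iterations = 5
Loop ends.

Final answer: 5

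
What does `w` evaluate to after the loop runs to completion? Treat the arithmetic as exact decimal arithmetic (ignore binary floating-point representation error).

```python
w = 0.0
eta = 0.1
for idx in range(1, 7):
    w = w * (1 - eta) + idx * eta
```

Let's trace through this code step by step.

Initialize: w = 0.0
Initialize: eta = 0.1
Entering loop: for idx in range(1, 7):
After iteration 1: idx = 1, w = 0.1
After iteration 2: idx = 2, w = 0.29
After iteration 3: idx = 3, w = 0.561
After iteration 4: idx = 4, w = 0.9049
After iteration 5: idx = 5, w = 1.31441
After iteration 6: idx = 6, w = 1.782969
Loop ends.

Final answer: 1.782969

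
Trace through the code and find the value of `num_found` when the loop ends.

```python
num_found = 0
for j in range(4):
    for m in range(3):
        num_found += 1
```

Let's trace through this code step by step.

Initialize: num_found = 0
Entering loop: for j in range(4):
After iteration 1: j = 0, num_found = 3
After iteration 2: j = 1, num_found = 6
After iteration 3: j = 2, num_found = 9
After iteration 4: j = 3, num_found = 12
Loop ends.

Final answer: 12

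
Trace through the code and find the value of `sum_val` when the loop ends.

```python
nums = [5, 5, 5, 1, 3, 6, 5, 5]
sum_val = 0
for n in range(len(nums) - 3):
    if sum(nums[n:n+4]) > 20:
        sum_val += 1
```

Let's trace through this code step by step.

Initialize: nums = [5, 5, 5, 1, 3, 6, 5, 5]
Initialize: sum_val = 0
Entering loop: for n in range(len(nums) - 3):
After iteration 1: n = 0, sum_val = 0
After iteration 2: n = 1, sum_val = 0
After iteration 3: n = 2, sum_val = 0
After iteration 4: n = 3, sum_val = 0
After iteration 5: n = 4, sum_val = 0
Loop ends.

Final answer: 0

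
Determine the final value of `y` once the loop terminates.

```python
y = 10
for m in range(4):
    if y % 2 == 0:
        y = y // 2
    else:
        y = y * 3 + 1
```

Let's trace through this code step by step.

Initialize: y = 10
Entering loop: for m in range(4):
After iteration 1: m = 0, y = 5
After iteration 2: m = 1, y = 16
After iteration 3: m = 2, y = 8
After iteration 4: m = 3, y = 4
Loop ends.

Final answer: 4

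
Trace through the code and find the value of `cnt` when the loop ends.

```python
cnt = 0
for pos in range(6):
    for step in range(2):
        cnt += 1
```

Let's trace through this code step by step.

Initialize: cnt = 0
Entering loop: for pos in range(6):
After iteration 1: pos = 0, cnt = 2
After iteration 2: pos = 1, cnt = 4
After iteration 3: pos = 2, cnt = 6
After iteration 4: pos = 3, cnt = 8
After iteration 5: pos = 4, cnt = 10
After iteration 6: pos = 5, cnt = 12
Loop ends.

Final answer: 12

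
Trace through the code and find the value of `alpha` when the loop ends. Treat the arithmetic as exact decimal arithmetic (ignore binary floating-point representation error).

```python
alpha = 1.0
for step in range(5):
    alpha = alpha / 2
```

Let's trace through this code step by step.

Initialize: alpha = 1.0
Entering loop: for step in range(5):
After iteration 1: step = 0, alpha = 0.5
After iteration 2: step = 1, alpha = 0.25
After iteration 3: step = 2, alpha = 0.125
After iteration 4: step = 3, alpha = 0.0625
After iteration 5: step = 4, alpha = 0.03125
Loop ends.

Final answer: 0.03125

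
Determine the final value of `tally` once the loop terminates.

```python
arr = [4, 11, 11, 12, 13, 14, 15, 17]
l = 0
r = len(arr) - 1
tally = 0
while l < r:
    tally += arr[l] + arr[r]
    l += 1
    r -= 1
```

Let's trace through this code step by step.

Initialize: arr = [4, 11, 11, 12, 13, 14, 15, 17]
Initialize: l = 0
Initialize: r = 7
Initialize: tally = 0
Entering loop: while l < r:
After iteration 1: l = 1, r = 6, tally = 21
After iteration 2: l = 2, r = 5, tally = 47
After iteration 3: l = 3, r = 4, tally = 72
After iteration 4: l = 4, r = 3, tally = 97
Loop ends.

Final answer: 97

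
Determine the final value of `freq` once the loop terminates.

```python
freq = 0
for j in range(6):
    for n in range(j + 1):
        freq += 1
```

Let's trace through this code step by step.

Initialize: freq = 0
Entering loop: for j in range(6):
After iteration 1: j = 0, freq = 1, n = 0
After iteration 2: j = 1, freq = 3, n = 1
After iteration 3: j = 2, freq = 6, n = 2
After iteration 4: j = 3, freq = 10, n = 3
After iteration 5: j = 4, freq = 15, n = 4
After iteration 6: j = 5, freq = 21, n = 5
Loop ends.

Final answer: 21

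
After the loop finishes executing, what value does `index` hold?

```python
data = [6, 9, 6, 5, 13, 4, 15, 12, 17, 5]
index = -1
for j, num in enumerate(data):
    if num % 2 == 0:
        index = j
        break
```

Let's trace through this code step by step.

Initialize: data = [6, 9, 6, 5, 13, 4, 15, 12, 17, 5]
Initialize: index = -1
Entering loop: for j, num in enumerate(data):
After iteration 1: j = 0, num = 6, index = 0
Loop ends.

Final answer: 0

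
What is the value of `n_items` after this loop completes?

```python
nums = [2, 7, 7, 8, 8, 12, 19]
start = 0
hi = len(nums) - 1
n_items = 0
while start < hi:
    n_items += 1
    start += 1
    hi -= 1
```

Let's trace through this code step by step.

Initialize: nums = [2, 7, 7, 8, 8, 12, 19]
Initialize: start = 0
Initialize: hi = 6
Initialize: n_items = 0
Entering loop: while start < hi:
After iteration 1: start = 1, hi = 5, n_items = 1
After iteration 2: start = 2, hi = 4, n_items = 2
After iteration 3: start = 3, hi = 3, n_items = 3
Loop ends.

Final answer: 3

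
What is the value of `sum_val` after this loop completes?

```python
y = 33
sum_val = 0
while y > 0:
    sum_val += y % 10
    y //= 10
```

Let's trace through this code step by step.

Initialize: y = 33
Initialize: sum_val = 0
Entering loop: while y > 0:
After iteration 1: y = 3, sum_val = 3
After iteration 2: y = 0, sum_val = 6
Loop ends.

Final answer: 6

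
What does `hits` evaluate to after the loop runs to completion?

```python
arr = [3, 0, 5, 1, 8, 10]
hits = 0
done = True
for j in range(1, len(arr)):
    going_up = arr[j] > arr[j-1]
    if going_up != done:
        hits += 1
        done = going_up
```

Let's trace through this code step by step.

Initialize: arr = [3, 0, 5, 1, 8, 10]
Initialize: hits = 0
Initialize: done = True
Entering loop: for j in range(1, len(arr)):
After iteration 1: j = 1, hits = 1, done = False, going_up = False
After iteration 2: j = 2, hits = 2, done = True, going_up = True
After iteration 3: j = 3, hits = 3, done = False, going_up = False
After iteration 4: j = 4, hits = 4, done = True, going_up = True
After iteration 5: j = 5, hits = 4, done = True, going_up = True
Loop ends.

Final answer: 4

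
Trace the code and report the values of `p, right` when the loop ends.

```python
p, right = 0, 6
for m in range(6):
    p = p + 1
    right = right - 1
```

Let's trace through this code step by step.

Initialize: p = 0
Initialize: right = 6
Entering loop: for m in range(6):
After iteration 1: m = 0, p = 1, right = 5
After iteration 2: m = 1, p = 2, right = 4
After iteration 3: m = 2, p = 3, right = 3
After iteration 4: m = 3, p = 4, right = 2
After iteration 5: m = 4, p = 5, right = 1
After iteration 6: m = 5, p = 6, right = 0
Loop ends.

Final answer: 6, 0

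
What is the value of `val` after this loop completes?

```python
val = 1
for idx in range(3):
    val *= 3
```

Let's trace through this code step by step.

Initialize: val = 1
Entering loop: for idx in range(3):
After iteration 1: idx = 0, val = 3
After iteration 2: idx = 1, val = 9
After iteration 3: idx = 2, val = 27
Loop ends.

Final answer: 27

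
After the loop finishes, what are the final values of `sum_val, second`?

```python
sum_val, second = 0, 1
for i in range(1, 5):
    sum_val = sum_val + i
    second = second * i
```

Let's trace through this code step by step.

Initialize: sum_val = 0
Initialize: second = 1
Entering loop: for i in range(1, 5):
After iteration 1: i = 1, sum_val = 1, second = 1
After iteration 2: i = 2, sum_val = 3, second = 2
After iteration 3: i = 3, sum_val = 6, second = 6
After iteration 4: i = 4, sum_val = 10, second = 24
Loop ends.

Final answer: 10, 24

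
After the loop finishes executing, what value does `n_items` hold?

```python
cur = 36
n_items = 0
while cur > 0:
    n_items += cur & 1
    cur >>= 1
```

Let's trace through this code step by step.

Initialize: cur = 36
Initialize: n_items = 0
Entering loop: while cur > 0:
After iteration 1: cur = 18, n_items = 0
After iteration 2: cur = 9, n_items = 0
After iteration 3: cur = 4, n_items = 1
After iteration 4: cur = 2, n_items = 1
After iteration 5: cur = 1, n_items = 1
After iteration 6: cur = 0, n_items = 2
Loop ends.

Final answer: 2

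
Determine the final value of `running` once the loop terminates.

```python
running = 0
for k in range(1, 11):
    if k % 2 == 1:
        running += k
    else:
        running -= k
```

Let's trace through this code step by step.

Initialize: running = 0
Entering loop: for k in range(1, 11):
After iteration 1: k = 1, running = 1
After iteration 2: k = 2, running = -1
After iteration 3: k = 3, running = 2
After iteration 4: k = 4, running = -2
After iteration 5: k = 5, running = 3
After iteration 6: k = 6, running = -3
After iteration 7: k = 7, running = 4
After iteration 8: k = 8, running = -4
After iteration 9: k = 9, running = 5
After iteration 10: k = 10, running = -5
Loop ends.

Final answer: -5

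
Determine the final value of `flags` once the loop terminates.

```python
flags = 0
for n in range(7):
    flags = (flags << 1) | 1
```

Let's trace through this code step by step.

Initialize: flags = 0
Entering loop: for n in range(7):
After iteration 1: n = 0, flags = 1
After iteration 2: n = 1, flags = 3
After iteration 3: n = 2, flags = 7
After iteration 4: n = 3, flags = 15
After iteration 5: n = 4, flags = 31
After iteration 6: n = 5, flags = 63
After iteration 7: n = 6, flags = 127
Loop ends.

Final answer: 127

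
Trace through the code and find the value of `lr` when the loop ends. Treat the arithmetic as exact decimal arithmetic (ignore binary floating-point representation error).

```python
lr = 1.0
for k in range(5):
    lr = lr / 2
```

Let's trace through this code step by step.

Initialize: lr = 1.0
Entering loop: for k in range(5):
After iteration 1: k = 0, lr = 0.5
After iteration 2: k = 1, lr = 0.25
After iteration 3: k = 2, lr = 0.125
After iteration 4: k = 3, lr = 0.0625
After iteration 5: k = 4, lr = 0.03125
Loop ends.

Final answer: 0.03125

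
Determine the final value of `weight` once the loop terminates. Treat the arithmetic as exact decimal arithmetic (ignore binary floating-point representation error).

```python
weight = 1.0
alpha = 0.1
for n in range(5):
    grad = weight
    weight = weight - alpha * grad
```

Let's trace through this code step by step.

Initialize: weight = 1.0
Initialize: alpha = 0.1
Entering loop: for n in range(5):
After iteration 1: n = 0, weight = 0.9, grad = 1.0
After iteration 2: n = 1, weight = 0.81, grad = 0.9
After iteration 3: n = 2, weight = 0.729, grad = 0.81
After iteration 4: n = 3, weight = 0.6561, grad = 0.729
After iteration 5: n = 4, weight = 0.59049, grad = 0.6561
Loop ends.

Final answer: 0.59049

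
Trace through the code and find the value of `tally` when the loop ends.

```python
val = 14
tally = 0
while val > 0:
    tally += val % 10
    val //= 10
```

Let's trace through this code step by step.

Initialize: val = 14
Initialize: tally = 0
Entering loop: while val > 0:
After iteration 1: val = 1, tally = 4
After iteration 2: val = 0, tally = 5
Loop ends.

Final answer: 5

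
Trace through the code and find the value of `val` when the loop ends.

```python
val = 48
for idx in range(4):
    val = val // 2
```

Let's trace through this code step by step.

Initialize: val = 48
Entering loop: for idx in range(4):
After iteration 1: idx = 0, val = 24
After iteration 2: idx = 1, val = 12
After iteration 3: idx = 2, val = 6
After iteration 4: idx = 3, val = 3
Loop ends.

Final answer: 3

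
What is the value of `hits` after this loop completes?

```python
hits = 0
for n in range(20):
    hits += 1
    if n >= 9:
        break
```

Let's trace through this code step by step.

Initialize: hits = 0
Entering loop: for n in range(20):
After iteration 1: n = 0, hits = 1
After iteration 2: n = 1, hits = 2
After iteration 3: n = 2, hits = 3
After iteration 4: n = 3, hits = 4
After iteration 5: n = 4, hits = 5
After iteration 6: n = 5, hits = 6
After iteration 7: n = 6, hits = 7
After iteration 8: n = 7, hits = 8
After iteration 9: n = 8, hits = 9
After iteration 10: n = 9, hits = 10
Loop ends.

Final answer: 10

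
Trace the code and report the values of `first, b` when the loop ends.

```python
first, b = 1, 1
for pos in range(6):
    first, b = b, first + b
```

Let's trace through this code step by step.

Initialize: first = 1
Initialize: b = 1
Entering loop: for pos in range(6):
After iteration 1: pos = 0, first = 1, b = 2
After iteration 2: pos = 1, first = 2, b = 3
After iteration 3: pos = 2, first = 3, b = 5
After iteration 4: pos = 3, first = 5, b = 8
After iteration 5: pos = 4, first = 8, b = 13
After iteration 6: pos = 5, first = 13, b = 21
Loop ends.

Final answer: 13, 21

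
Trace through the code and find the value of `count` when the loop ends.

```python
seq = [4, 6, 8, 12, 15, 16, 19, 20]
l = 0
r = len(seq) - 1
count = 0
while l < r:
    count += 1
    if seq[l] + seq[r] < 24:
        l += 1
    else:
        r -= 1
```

Let's trace through this code step by step.

Initialize: seq = [4, 6, 8, 12, 15, 16, 19, 20]
Initialize: l = 0
Initialize: r = 7
Initialize: count = 0
Entering loop: while l < r:
After iteration 1: l = 0, r = 6, count = 1
After iteration 2: l = 1, r = 6, count = 2
After iteration 3: l = 1, r = 5, count = 3
After iteration 4: l = 2, r = 5, count = 4
After iteration 5: l = 2, r = 4, count = 5
After iteration 6: l = 3, r = 4, count = 6
After iteration 7: l = 3, r = 3, count = 7
Loop ends.

Final answer: 7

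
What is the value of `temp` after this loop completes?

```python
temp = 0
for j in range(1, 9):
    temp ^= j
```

Let's trace through this code step by step.

Initialize: temp = 0
Entering loop: for j in range(1, 9):
After iteration 1: j = 1, temp = 1
After iteration 2: j = 2, temp = 3
After iteration 3: j = 3, temp = 0
After iteration 4: j = 4, temp = 4
After iteration 5: j = 5, temp = 1
After iteration 6: j = 6, temp = 7
After iteration 7: j = 7, temp = 0
After iteration 8: j = 8, temp = 8
Loop ends.

Final answer: 8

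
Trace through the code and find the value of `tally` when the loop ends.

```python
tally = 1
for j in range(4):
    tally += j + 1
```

Let's trace through this code step by step.

Initialize: tally = 1
Entering loop: for j in range(4):
After iteration 1: j = 0, tally = 2
After iteration 2: j = 1, tally = 4
After iteration 3: j = 2, tally = 7
After iteration 4: j = 3, tally = 11
Loop ends.

Final answer: 11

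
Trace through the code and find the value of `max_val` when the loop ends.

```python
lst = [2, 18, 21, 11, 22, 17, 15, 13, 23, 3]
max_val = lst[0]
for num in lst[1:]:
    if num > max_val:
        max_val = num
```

Let's trace through this code step by step.

Initialize: lst = [2, 18, 21, 11, 22, 17, 15, 13, 23, 3]
Initialize: max_val = 2
Entering loop: for num in lst[1:]:
After iteration 1: num = 18, max_val = 18
After iteration 2: num = 21, max_val = 21
After iteration 3: num = 11, max_val = 21
After iteration 4: num = 22, max_val = 22
After iteration 5: num = 17, max_val = 22
After iteration 6: num = 15, max_val = 22
After iteration 7: num = 13, max_val = 22
After iteration 8: num = 23, max_val = 23
After iteration 9: num = 3, max_val = 23
Loop ends.

Final answer: 23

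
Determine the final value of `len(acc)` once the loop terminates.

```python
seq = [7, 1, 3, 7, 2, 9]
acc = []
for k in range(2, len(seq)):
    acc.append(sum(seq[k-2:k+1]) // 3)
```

Let's trace through this code step by step.

Initialize: seq = [7, 1, 3, 7, 2, 9]
Initialize: acc = []
Entering loop: for k in range(2, len(seq)):
After iteration 1: k = 2, acc = [3]
After iteration 2: k = 3, acc = [3, 3]
After iteration 3: k = 4, acc = [3, 3, 4]
After iteration 4: k = 5, acc = [3, 3, 4, 6]
Loop ends.
len(acc) = 4

Final answer: 4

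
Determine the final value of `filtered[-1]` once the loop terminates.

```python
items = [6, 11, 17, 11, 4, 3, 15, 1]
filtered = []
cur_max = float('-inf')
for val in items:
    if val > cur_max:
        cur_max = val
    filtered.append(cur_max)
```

Let's trace through this code step by step.

Initialize: items = [6, 11, 17, 11, 4, 3, 15, 1]
Initialize: filtered = []
Initialize: cur_max = -inf
Entering loop: for val in items:
After iteration 1: val = 6, filtered = [6], cur_max = 6
After iteration 2: val = 11, filtered = [6, 11], cur_max = 11
After iteration 3: val = 17, filtered = [6, 11, 17], cur_max = 17
After iteration 4: val = 11, filtered = [6, 11, 17, 17], cur_max = 17
After iteration 5: val = 4, filtered = [6, 11, 17, 17, 17], cur_max = 17
After iteration 6: val = 3, filtered = [6, 11, 17, 17, 17, 17], cur_max = 17
After iteration 7: val = 15, filtered = [6, 11, 17, 17, 17, 17, 17], cur_max = 17
After iteration 8: val = 1, filtered = [6, 11, 17, 17, 17, 17, 17, 17], cur_max = 17
Loop ends.
filtered[-1] = 17

Final answer: 17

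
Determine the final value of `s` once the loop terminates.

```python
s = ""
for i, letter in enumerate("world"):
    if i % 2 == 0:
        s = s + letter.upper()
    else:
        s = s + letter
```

Let's trace through this code step by step.

Initialize: s = ''
Entering loop: for i, letter in enumerate("world"):
After iteration 1: i = 0, letter = 'w', s = 'W'
After iteration 2: i = 1, letter = 'o', s = 'Wo'
After iteration 3: i = 2, letter = 'r', s = 'WoR'
After iteration 4: i = 3, letter = 'l', s = 'WoRl'
After iteration 5: i = 4, letter = 'd', s = 'WoRlD'
Loop ends.

Final answer: 'WoRlD'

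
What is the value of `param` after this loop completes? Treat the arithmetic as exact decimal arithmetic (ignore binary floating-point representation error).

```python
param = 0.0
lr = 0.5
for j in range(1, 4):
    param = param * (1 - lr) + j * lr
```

Let's trace through this code step by step.

Initialize: param = 0.0
Initialize: lr = 0.5
Entering loop: for j in range(1, 4):
After iteration 1: j = 1, param = 0.5
After iteration 2: j = 2, param = 1.25
After iteration 3: j = 3, param = 2.125
Loop ends.

Final answer: 2.125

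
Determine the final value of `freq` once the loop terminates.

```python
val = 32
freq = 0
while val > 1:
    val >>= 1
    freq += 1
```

Let's trace through this code step by step.

Initialize: val = 32
Initialize: freq = 0
Entering loop: while val > 1:
After iteration 1: val = 16, freq = 1
After iteration 2: val = 8, freq = 2
After iteration 3: val = 4, freq = 3
After iteration 4: val = 2, freq = 4
After iteration 5: val = 1, freq = 5
Loop ends.

Final answer: 5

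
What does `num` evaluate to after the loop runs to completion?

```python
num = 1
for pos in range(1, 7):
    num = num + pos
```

Let's trace through this code step by step.

Initialize: num = 1
Entering loop: for pos in range(1, 7):
After iteration 1: pos = 1, num = 2
After iteration 2: pos = 2, num = 4
After iteration 3: pos = 3, num = 7
After iteration 4: pos = 4, num = 11
After iteration 5: pos = 5, num = 16
After iteration 6: pos = 6, num = 22
Loop ends.

Final answer: 22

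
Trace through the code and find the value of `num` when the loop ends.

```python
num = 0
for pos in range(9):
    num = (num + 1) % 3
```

Let's trace through this code step by step.

Initialize: num = 0
Entering loop: for pos in range(9):
After iteration 1: pos = 0, num = 1
After iteration 2: pos = 1, num = 2
After iteration 3: pos = 2, num = 0
After iteration 4: pos = 3, num = 1
After iteration 5: pos = 4, num = 2
After iteration 6: pos = 5, num = 0
After iteration 7: pos = 6, num = 1
After iteration 8: pos = 7, num = 2
After iteration 9: pos = 8, num = 0
Loop ends.

Final answer: 0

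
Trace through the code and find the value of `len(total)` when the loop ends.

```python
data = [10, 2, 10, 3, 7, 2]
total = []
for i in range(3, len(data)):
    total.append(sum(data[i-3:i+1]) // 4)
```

Let's trace through this code step by step.

Initialize: data = [10, 2, 10, 3, 7, 2]
Initialize: total = []
Entering loop: for i in range(3, len(data)):
After iteration 1: i = 3, total = [6]
After iteration 2: i = 4, total = [6, 5]
After iteration 3: i = 5, total = [6, 5, 5]
Loop ends.
len(total) = 3

Final answer: 3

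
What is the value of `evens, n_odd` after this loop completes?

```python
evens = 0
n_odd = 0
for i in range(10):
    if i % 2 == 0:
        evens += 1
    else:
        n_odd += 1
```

Let's trace through this code step by step.

Initialize: evens = 0
Initialize: n_odd = 0
Entering loop: for i in range(10):
After iteration 1: i = 0, evens = 1, n_odd = 0
After iteration 2: i = 1, evens = 1, n_odd = 1
After iteration 3: i = 2, evens = 2, n_odd = 1
After iteration 4: i = 3, evens = 2, n_odd = 2
After iteration 5: i = 4, evens = 3, n_odd = 2
After iteration 6: i = 5, evens = 3, n_odd = 3
After iteration 7: i = 6, evens = 4, n_odd = 3
After iteration 8: i = 7, evens = 4, n_odd = 4
After iteration 9: i = 8, evens = 5, n_odd = 4
After iteration 10: i = 9, evens = 5, n_odd = 5
Loop ends.

Final answer: 5, 5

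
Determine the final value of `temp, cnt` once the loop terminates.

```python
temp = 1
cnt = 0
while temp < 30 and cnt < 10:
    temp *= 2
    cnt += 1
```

Let's trace through this code step by step.

Initialize: temp = 1
Initialize: cnt = 0
Entering loop: while temp < 30 and cnt < 10:
After iteration 1: temp = 2, cnt = 1
After iteration 2: temp = 4, cnt = 2
After iteration 3: temp = 8, cnt = 3
After iteration 4: temp = 16, cnt = 4
After iteration 5: temp = 32, cnt = 5
Loop ends.

Final answer: 32, 5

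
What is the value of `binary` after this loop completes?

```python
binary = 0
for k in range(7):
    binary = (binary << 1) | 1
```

Let's trace through this code step by step.

Initialize: binary = 0
Entering loop: for k in range(7):
After iteration 1: k = 0, binary = 1
After iteration 2: k = 1, binary = 3
After iteration 3: k = 2, binary = 7
After iteration 4: k = 3, binary = 15
After iteration 5: k = 4, binary = 31
After iteration 6: k = 5, binary = 63
After iteration 7: k = 6, binary = 127
Loop ends.

Final answer: 127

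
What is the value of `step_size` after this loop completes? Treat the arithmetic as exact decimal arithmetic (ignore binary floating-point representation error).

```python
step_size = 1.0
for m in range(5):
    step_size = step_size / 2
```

Let's trace through this code step by step.

Initialize: step_size = 1.0
Entering loop: for m in range(5):
After iteration 1: m = 0, step_size = 0.5
After iteration 2: m = 1, step_size = 0.25
After iteration 3: m = 2, step_size = 0.125
After iteration 4: m = 3, step_size = 0.0625
After iteration 5: m = 4, step_size = 0.03125
Loop ends.

Final answer: 0.03125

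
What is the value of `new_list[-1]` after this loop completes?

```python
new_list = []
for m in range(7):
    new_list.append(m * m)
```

Let's trace through this code step by step.

Initialize: new_list = []
Entering loop: for m in range(7):
After iteration 1: m = 0, new_list = [0]
After iteration 2: m = 1, new_list = [0, 1]
After iteration 3: m = 2, new_list = [0, 1, 4]
After iteration 4: m = 3, new_list = [0, 1, 4, 9]
After iteration 5: m = 4, new_list = [0, 1, 4, 9, 16]
After iteration 6: m = 5, new_list = [0, 1, 4, 9, 16, 25]
After iteration 7: m = 6, new_list = [0, 1, 4, 9, 16, 25, 36]
Loop ends.
new_list[-1] = 36

Final answer: 36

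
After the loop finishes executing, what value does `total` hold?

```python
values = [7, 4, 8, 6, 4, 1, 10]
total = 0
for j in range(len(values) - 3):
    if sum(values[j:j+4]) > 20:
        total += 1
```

Let's trace through this code step by step.

Initialize: values = [7, 4, 8, 6, 4, 1, 10]
Initialize: total = 0
Entering loop: for j in range(len(values) - 3):
After iteration 1: j = 0, total = 1
After iteration 2: j = 1, total = 2
After iteration 3: j = 2, total = 2
After iteration 4: j = 3, total = 3
Loop ends.

Final answer: 3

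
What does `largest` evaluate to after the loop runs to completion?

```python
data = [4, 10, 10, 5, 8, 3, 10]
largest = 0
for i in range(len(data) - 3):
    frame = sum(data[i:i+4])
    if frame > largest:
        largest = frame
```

Let's trace through this code step by step.

Initialize: data = [4, 10, 10, 5, 8, 3, 10]
Initialize: largest = 0
Entering loop: for i in range(len(data) - 3):
After iteration 1: i = 0, largest = 29, frame = 29
After iteration 2: i = 1, largest = 33, frame = 33
After iteration 3: i = 2, largest = 33, frame = 26
After iteration 4: i = 3, largest = 33, frame = 26
Loop ends.

Final answer: 33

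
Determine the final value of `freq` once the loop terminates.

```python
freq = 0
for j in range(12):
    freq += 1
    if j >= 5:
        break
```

Let's trace through this code step by step.

Initialize: freq = 0
Entering loop: for j in range(12):
After iteration 1: j = 0, freq = 1
After iteration 2: j = 1, freq = 2
After iteration 3: j = 2, freq = 3
After iteration 4: j = 3, freq = 4
After iteration 5: j = 4, freq = 5
After iteration 6: j = 5, freq = 6
Loop ends.

Final answer: 6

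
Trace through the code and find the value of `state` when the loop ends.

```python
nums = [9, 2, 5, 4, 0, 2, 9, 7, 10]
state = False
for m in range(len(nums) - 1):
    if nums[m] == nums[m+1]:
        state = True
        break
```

Let's trace through this code step by step.

Initialize: nums = [9, 2, 5, 4, 0, 2, 9, 7, 10]
Initialize: state = False
Entering loop: for m in range(len(nums) - 1):
After iteration 1: m = 0, state = False
After iteration 2: m = 1, state = False
After iteration 3: m = 2, state = False
After iteration 4: m = 3, state = False
After iteration 5: m = 4, state = False
After iteration 6: m = 5, state = False
After iteration 7: m = 6, state = False
After iteration 8: m = 7, state = False
Loop ends.

Final answer: False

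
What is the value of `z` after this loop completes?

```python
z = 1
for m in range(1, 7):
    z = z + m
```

Let's trace through this code step by step.

Initialize: z = 1
Entering loop: for m in range(1, 7):
After iteration 1: m = 1, z = 2
After iteration 2: m = 2, z = 4
After iteration 3: m = 3, z = 7
After iteration 4: m = 4, z = 11
After iteration 5: m = 5, z = 16
After iteration 6: m = 6, z = 22
Loop ends.

Final answer: 22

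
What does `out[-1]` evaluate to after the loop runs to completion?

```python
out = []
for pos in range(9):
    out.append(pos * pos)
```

Let's trace through this code step by step.

Initialize: out = []
Entering loop: for pos in range(9):
After iteration 1: pos = 0, out = [0]
After iteration 2: pos = 1, out = [0, 1]
After iteration 3: pos = 2, out = [0, 1, 4]
After iteration 4: pos = 3, out = [0, 1, 4, 9]
After iteration 5: pos = 4, out = [0, 1, 4, 9, 16]
After iteration 6: pos = 5, out = [0, 1, 4, 9, 16, 25]
After iteration 7: pos = 6, out = [0, 1, 4, 9, 16, 25, 36]
After iteration 8: pos = 7, out = [0, 1, 4, 9, 16, 25, 36, 49]
After iteration 9: pos = 8, out = [0, 1, 4, 9, 16, 25, 36, 49, 64]
Loop ends.
out[-1] = 64

Final answer: 64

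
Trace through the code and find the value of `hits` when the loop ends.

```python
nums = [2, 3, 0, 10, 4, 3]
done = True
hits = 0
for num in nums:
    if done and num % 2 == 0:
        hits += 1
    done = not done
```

Let's trace through this code step by step.

Initialize: nums = [2, 3, 0, 10, 4, 3]
Initialize: done = True
Initialize: hits = 0
Entering loop: for num in nums:
After iteration 1: num = 2, done = False, hits = 1
After iteration 2: num = 3, done = True, hits = 1
After iteration 3: num = 0, done = False, hits = 2
After iteration 4: num = 10, done = True, hits = 2
After iteration 5: num = 4, done = False, hits = 3
After iteration 6: num = 3, done = True, hits = 3
Loop ends.

Final answer: 3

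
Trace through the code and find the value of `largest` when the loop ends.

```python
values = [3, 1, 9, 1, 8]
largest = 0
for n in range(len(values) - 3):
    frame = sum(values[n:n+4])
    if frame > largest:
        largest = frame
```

Let's trace through this code step by step.

Initialize: values = [3, 1, 9, 1, 8]
Initialize: largest = 0
Entering loop: for n in range(len(values) - 3):
After iteration 1: n = 0, largest = 14, frame = 14
After iteration 2: n = 1, largest = 19, frame = 19
Loop ends.

Final answer: 19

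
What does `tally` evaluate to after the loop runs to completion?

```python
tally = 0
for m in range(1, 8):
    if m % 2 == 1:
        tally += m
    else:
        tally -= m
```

Let's trace through this code step by step.

Initialize: tally = 0
Entering loop: for m in range(1, 8):
After iteration 1: m = 1, tally = 1
After iteration 2: m = 2, tally = -1
After iteration 3: m = 3, tally = 2
After iteration 4: m = 4, tally = -2
After iteration 5: m = 5, tally = 3
After iteration 6: m = 6, tally = -3
After iteration 7: m = 7, tally = 4
Loop ends.

Final answer: 4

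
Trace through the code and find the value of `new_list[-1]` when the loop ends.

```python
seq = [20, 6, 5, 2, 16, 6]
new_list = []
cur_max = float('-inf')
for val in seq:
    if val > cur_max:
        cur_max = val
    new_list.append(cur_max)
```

Let's trace through this code step by step.

Initialize: seq = [20, 6, 5, 2, 16, 6]
Initialize: new_list = []
Initialize: cur_max = -inf
Entering loop: for val in seq:
After iteration 1: val = 20, new_list = [20], cur_max = 20
After iteration 2: val = 6, new_list = [20, 20], cur_max = 20
After iteration 3: val = 5, new_list = [20, 20, 20], cur_max = 20
After iteration 4: val = 2, new_list = [20, 20, 20, 20], cur_max = 20
After iteration 5: val = 16, new_list = [20, 20, 20, 20, 20], cur_max = 20
After iteration 6: val = 6, new_list = [20, 20, 20, 20, 20, 20], cur_max = 20
Loop ends.
new_list[-1] = 20

Final answer: 20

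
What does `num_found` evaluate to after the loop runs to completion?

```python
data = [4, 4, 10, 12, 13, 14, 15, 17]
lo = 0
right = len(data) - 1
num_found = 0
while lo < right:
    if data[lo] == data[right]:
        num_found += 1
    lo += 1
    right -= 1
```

Let's trace through this code step by step.

Initialize: data = [4, 4, 10, 12, 13, 14, 15, 17]
Initialize: lo = 0
Initialize: right = 7
Initialize: num_found = 0
Entering loop: while lo < right:
After iteration 1: lo = 1, right = 6, num_found = 0
After iteration 2: lo = 2, right = 5, num_found = 0
After iteration 3: lo = 3, right = 4, num_found = 0
After iteration 4: lo = 4, right = 3, num_found = 0
Loop ends.

Final answer: 0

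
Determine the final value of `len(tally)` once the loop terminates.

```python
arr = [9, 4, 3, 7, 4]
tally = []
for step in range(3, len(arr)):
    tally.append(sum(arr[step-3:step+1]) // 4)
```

Let's trace through this code step by step.

Initialize: arr = [9, 4, 3, 7, 4]
Initialize: tally = []
Entering loop: for step in range(3, len(arr)):
After iteration 1: step = 3, tally = [5]
After iteration 2: step = 4, tally = [5, 4]
Loop ends.
len(tally) = 2

Final answer: 2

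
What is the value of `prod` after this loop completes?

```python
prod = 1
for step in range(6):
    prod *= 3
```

Let's trace through this code step by step.

Initialize: prod = 1
Entering loop: for step in range(6):
After iteration 1: step = 0, prod = 3
After iteration 2: step = 1, prod = 9
After iteration 3: step = 2, prod = 27
After iteration 4: step = 3, prod = 81
After iteration 5: step = 4, prod = 243
After iteration 6: step = 5, prod = 729
Loop ends.

Final answer: 729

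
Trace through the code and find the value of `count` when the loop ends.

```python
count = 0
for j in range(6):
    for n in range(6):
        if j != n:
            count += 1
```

Let's trace through this code step by step.

Initialize: count = 0
Entering loop: for j in range(6):
After iteration 1: j = 0, count = 5
After iteration 2: j = 1, count = 10
After iteration 3: j = 2, count = 15
After iteration 4: j = 3, count = 20
After iteration 5: j = 4, count = 25
After iteration 6: j = 5, count = 30
Loop ends.

Final answer: 30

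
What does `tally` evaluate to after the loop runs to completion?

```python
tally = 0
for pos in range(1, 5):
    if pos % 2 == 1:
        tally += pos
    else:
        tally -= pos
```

Let's trace through this code step by step.

Initialize: tally = 0
Entering loop: for pos in range(1, 5):
After iteration 1: pos = 1, tally = 1
After iteration 2: pos = 2, tally = -1
After iteration 3: pos = 3, tally = 2
After iteration 4: pos = 4, tally = -2
Loop ends.

Final answer: -2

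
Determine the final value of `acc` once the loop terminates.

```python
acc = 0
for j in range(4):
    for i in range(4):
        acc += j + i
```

Let's trace through this code step by step.

Initialize: acc = 0
Entering loop: for j in range(4):
After iteration 1: j = 0, acc = 6
After iteration 2: j = 1, acc = 16
After iteration 3: j = 2, acc = 30
After iteration 4: j = 3, acc = 48
Loop ends.

Final answer: 48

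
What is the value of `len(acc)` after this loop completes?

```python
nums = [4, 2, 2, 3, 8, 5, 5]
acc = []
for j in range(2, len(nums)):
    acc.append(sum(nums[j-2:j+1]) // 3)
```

Let's trace through this code step by step.

Initialize: nums = [4, 2, 2, 3, 8, 5, 5]
Initialize: acc = []
Entering loop: for j in range(2, len(nums)):
After iteration 1: j = 2, acc = [2]
After iteration 2: j = 3, acc = [2, 2]
After iteration 3: j = 4, acc = [2, 2, 4]
After iteration 4: j = 5, acc = [2, 2, 4, 5]
After iteration 5: j = 6, acc = [2, 2, 4, 5, 6]
Loop ends.
len(acc) = 5

Final answer: 5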